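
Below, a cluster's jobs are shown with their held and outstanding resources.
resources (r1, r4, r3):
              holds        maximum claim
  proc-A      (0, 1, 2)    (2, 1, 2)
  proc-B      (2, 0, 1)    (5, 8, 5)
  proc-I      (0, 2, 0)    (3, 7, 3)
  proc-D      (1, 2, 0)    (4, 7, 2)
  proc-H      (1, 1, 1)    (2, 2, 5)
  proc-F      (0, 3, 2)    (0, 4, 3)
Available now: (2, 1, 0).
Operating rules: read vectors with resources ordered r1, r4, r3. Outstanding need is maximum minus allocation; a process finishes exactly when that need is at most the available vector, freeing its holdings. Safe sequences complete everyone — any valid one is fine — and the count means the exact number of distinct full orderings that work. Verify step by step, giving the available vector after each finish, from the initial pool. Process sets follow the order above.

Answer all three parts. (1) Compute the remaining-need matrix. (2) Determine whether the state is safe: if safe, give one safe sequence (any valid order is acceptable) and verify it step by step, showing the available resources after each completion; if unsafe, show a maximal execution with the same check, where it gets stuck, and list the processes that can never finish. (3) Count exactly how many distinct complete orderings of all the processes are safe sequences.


(1) Outstanding need per process (order r1, r4, r3):
  proc-A: (2, 0, 0)
  proc-B: (3, 8, 4)
  proc-I: (3, 5, 3)
  proc-D: (3, 5, 2)
  proc-H: (1, 1, 4)
  proc-F: (0, 1, 1)
(2) SAFE, for example via the order proc-A, proc-F, proc-H, proc-I, proc-B, proc-D.
Key observation: proc-A marks the first exact bind of the order: its need (2, 0, 0) fits the free (2, 1, 0) with zero slack on a requested resource.
Verifying each step:
  pool = (2, 1, 0)
  proc-A needs (2, 0, 0) <= (2, 1, 0) -> finishes; pool += (0, 1, 2) = (2, 2, 2)
  proc-F needs (0, 1, 1) <= (2, 2, 2) -> finishes; pool += (0, 3, 2) = (2, 5, 4)
  proc-H needs (1, 1, 4) <= (2, 5, 4) -> finishes; pool += (1, 1, 1) = (3, 6, 5)
  proc-I needs (3, 5, 3) <= (3, 6, 5) -> finishes; pool += (0, 2, 0) = (3, 8, 5)
  proc-B needs (3, 8, 4) <= (3, 8, 5) -> finishes; pool += (2, 0, 1) = (5, 8, 6)
  proc-D needs (3, 5, 2) <= (5, 8, 6) -> finishes; pool += (1, 2, 0) = (6, 10, 6)
(3) Exactly 4 of the possible complete orderings are safe sequences.


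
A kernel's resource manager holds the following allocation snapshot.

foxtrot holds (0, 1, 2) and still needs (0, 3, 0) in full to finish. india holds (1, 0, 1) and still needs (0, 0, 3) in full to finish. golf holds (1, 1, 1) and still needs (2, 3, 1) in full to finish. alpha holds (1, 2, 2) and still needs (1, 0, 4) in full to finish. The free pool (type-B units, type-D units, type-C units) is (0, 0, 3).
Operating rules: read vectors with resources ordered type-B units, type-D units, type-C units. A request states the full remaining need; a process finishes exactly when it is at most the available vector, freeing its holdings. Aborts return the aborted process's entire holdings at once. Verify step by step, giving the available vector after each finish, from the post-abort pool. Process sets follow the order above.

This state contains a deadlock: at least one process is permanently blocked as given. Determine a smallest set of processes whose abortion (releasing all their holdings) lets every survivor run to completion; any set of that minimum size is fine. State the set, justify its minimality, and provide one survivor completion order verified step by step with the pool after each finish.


Minimum abort set: foxtrot.
Key observation: golf was stuck for good until foxtrot gave back (0, 1, 2); in the order shown it finishes at step 3.
Why nothing smaller works: aborting no one leaves the state deadlocked as given.
The survivors complete as india, alpha, golf. Verifying each step (starting from the post-abort pool):
  pool = (0, 1, 5)
  india: need (0, 0, 3) fits (0, 1, 5); releases (1, 0, 1), pool now (1, 1, 6)
  alpha: need (1, 0, 4) fits (1, 1, 6); releases (1, 2, 2), pool now (2, 3, 8)
  golf: need (2, 3, 1) fits (2, 3, 8); releases (1, 1, 1), pool now (3, 4, 9)


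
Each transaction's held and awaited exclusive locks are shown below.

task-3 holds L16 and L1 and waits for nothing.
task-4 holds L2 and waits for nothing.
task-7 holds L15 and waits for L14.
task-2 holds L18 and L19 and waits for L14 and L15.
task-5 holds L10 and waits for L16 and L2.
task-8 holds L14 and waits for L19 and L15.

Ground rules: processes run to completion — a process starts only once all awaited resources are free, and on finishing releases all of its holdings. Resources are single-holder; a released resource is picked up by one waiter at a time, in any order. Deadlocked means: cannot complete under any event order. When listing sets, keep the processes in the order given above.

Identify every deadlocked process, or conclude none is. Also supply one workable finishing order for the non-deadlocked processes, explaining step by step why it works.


Deadlocked set: task-7, task-2 and task-8.
Key observation: the loop task-7 -> task-8 -> task-7 blocks itself forever; task-2 is caught in further circular waits.
The rest can finish in the order task-4, task-3, task-5.
Check, step by step:
  run task-4 (it waits on nothing); releases L2
  run task-3 (it waits on nothing); releases L16 and L1
  task-5 waits on L16 and L2 — all released -> runs and releases L10


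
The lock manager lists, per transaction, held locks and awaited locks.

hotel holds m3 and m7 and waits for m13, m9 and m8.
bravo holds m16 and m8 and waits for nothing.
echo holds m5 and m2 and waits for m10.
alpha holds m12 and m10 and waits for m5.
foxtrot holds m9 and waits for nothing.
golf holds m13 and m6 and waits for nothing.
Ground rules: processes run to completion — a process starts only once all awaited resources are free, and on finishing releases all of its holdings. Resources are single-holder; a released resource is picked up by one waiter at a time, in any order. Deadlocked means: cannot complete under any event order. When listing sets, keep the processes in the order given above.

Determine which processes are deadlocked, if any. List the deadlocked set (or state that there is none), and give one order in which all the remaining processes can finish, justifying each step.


Deadlocked set: echo and alpha.
Key observation: the wait chain closes on itself along echo -> alpha -> echo; no other process is dragged down with it.
The rest can finish in the order foxtrot, golf, bravo, hotel.
Verifying each step:
  foxtrot: no waits; runs immediately, freeing m9
  golf: no waits; runs immediately, freeing m13 and m6
  bravo: no waits; runs immediately, freeing m16 and m8
  hotel: everything it awaited (m13, m9 and m8) is free; runs, freeing m3 and m7


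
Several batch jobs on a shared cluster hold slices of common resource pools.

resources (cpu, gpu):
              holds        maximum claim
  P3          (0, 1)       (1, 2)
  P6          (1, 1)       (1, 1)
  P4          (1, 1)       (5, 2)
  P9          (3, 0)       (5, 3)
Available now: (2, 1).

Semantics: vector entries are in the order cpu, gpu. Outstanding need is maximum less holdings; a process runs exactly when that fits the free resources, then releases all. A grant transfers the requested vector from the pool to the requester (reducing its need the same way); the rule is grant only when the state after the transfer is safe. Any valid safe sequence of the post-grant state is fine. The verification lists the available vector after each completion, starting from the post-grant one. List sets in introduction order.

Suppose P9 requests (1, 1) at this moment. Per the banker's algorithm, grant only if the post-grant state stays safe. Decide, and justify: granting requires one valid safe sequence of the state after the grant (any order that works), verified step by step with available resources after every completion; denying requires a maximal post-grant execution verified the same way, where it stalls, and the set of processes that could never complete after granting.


GRANT — the state after the grant stays safe, e.g. via P6, P3, P9, P4.
Key observation: the grant leaves (1, 0) free — enough for P6, whose release restarts the cascade.
Step-by-step check of the post-grant state:
  pool = (1, 0)
  P6: need (0, 0) fits (1, 0); releases (1, 1), pool now (2, 1)
  P3: need (1, 1) fits (2, 1); releases (0, 1), pool now (2, 2)
  P9: need (1, 2) fits (2, 2); releases (4, 1), pool now (6, 3)
  P4: need (4, 1) fits (6, 3); releases (1, 1), pool now (7, 4)


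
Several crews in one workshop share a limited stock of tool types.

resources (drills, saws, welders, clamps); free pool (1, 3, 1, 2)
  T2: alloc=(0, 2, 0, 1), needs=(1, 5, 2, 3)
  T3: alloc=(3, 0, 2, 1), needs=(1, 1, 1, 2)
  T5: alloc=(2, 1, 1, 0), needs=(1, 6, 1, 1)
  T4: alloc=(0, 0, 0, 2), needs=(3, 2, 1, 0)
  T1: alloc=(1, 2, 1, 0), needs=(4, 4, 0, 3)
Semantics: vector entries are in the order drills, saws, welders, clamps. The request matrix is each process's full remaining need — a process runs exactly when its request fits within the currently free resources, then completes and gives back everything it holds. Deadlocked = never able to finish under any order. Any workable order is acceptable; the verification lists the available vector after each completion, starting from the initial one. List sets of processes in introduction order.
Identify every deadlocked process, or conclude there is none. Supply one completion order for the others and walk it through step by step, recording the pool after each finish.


Deadlocked: T2, T5 and T1.
Key observation: saws is the bottleneck — with T3, T4 done the pool holds (4, 3, 3, 5), short of every remaining need.
One completion order for the rest: T3, T4. Verifying each step:
  pool = (1, 3, 1, 2)
  run T3 (needs (1, 1, 1, 2), free (1, 3, 1, 2)); after release of (3, 0, 2, 1) the pool is (4, 3, 3, 3)
  run T4 (needs (3, 2, 1, 0), free (4, 3, 3, 3)); after release of (0, 0, 0, 2) the pool is (4, 3, 3, 5)
The blocked processes can never fit:
  T2 cannot run: need (1, 5, 2, 3) vs free (4, 3, 3, 5) (insufficient saws)
  T5 cannot run: need (1, 6, 1, 1) vs free (4, 3, 3, 5) (insufficient saws)
  T1 cannot run: need (4, 4, 0, 3) vs free (4, 3, 3, 5) (insufficient saws)


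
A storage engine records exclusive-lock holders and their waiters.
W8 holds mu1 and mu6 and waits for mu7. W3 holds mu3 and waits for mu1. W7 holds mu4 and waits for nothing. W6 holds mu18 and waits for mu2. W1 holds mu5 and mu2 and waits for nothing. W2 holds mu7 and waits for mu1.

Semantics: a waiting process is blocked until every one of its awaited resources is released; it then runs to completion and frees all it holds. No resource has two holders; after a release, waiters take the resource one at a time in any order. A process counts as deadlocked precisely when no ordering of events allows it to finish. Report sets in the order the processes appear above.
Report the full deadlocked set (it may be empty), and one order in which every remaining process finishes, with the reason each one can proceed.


The deadlocked set is W8, W3 and W2.
Key observation: the waits loop around W8 -> W2 -> W8 with no way out; W3 waits into the deadlock from upstream.
One completion order for the rest: W1, W6, W7.
Check, step by step:
  run W1 (it waits on nothing); releases mu5 and mu2
  W6: everything it awaited (mu2) is free; runs, freeing mu18
  run W7 (it waits on nothing); releases mu4


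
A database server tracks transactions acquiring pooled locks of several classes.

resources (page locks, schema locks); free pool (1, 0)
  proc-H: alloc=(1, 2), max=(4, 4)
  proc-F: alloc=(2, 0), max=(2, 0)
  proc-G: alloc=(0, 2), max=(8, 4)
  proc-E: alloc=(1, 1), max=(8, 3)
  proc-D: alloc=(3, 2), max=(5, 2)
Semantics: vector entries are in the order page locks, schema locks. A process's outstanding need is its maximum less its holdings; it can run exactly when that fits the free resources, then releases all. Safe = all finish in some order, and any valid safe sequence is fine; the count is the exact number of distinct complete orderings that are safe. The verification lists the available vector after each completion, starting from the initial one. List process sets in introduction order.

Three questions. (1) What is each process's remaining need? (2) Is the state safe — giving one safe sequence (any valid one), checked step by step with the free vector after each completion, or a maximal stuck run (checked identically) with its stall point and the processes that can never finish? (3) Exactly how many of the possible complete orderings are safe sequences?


(1) Outstanding need per process (order page locks, schema locks):
  proc-H: (3, 2)
  proc-F: (0, 0)
  proc-G: (8, 2)
  proc-E: (7, 2)
  proc-D: (2, 0)
(2) SAFE — a valid safe sequence is proc-F, proc-D, proc-H, proc-E, proc-G.
Key observation: the first exact fit in this order is proc-H — it needs (3, 2) with (6, 2) free, meeting a requested resource to the last unit.
Verifying each step:
  pool = (1, 0)
  proc-F: need (0, 0) fits (1, 0); releases (2, 0), pool now (3, 0)
  proc-D: need (2, 0) fits (3, 0); releases (3, 2), pool now (6, 2)
  proc-H: need (3, 2) fits (6, 2); releases (1, 2), pool now (7, 4)
  proc-E: need (7, 2) fits (7, 4); releases (1, 1), pool now (8, 5)
  proc-G: need (8, 2) fits (8, 5); releases (0, 2), pool now (8, 7)
(3) Precisely 1 of the possible complete orderings is a safe sequence.


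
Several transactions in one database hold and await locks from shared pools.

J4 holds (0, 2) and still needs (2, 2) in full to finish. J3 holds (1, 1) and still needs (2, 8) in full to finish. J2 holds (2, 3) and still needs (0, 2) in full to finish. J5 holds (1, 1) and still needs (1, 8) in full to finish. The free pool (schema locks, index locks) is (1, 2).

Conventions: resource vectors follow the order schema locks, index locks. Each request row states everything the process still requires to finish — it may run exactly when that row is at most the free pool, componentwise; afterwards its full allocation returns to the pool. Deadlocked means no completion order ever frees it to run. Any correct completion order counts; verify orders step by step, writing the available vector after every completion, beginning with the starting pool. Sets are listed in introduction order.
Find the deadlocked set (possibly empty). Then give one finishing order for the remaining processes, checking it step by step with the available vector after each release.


The deadlocked set is J3 and J5.
Key observation: the wall is index locks: completing J2, J4 brings the pool only to (3, 7), and all the rest need more.
A valid finishing order for the others: J2, J4. Step-by-step check:
  pool = (1, 2)
  run J2 (needs (0, 2), free (1, 2)); after release of (2, 3) the pool is (3, 5)
  run J4 (needs (2, 2), free (3, 5)); after release of (0, 2) the pool is (3, 7)
The blocked processes can never fit:
  J3 cannot run: need (2, 8) vs free (3, 7) (insufficient index locks)
  J5 cannot run: need (1, 8) vs free (3, 7) (insufficient index locks)


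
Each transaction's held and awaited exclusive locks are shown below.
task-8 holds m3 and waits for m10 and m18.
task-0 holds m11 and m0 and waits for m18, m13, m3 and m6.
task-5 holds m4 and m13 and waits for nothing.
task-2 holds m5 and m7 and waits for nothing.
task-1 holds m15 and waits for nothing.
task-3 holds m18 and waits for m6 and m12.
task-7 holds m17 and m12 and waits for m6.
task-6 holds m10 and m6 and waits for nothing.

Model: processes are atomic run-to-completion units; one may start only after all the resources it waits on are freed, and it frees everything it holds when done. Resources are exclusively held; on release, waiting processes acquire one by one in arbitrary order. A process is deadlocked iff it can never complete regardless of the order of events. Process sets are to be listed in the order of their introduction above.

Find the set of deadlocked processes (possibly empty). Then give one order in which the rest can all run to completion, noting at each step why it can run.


Nothing here is deadlocked.
Key observation: the waits form no ring: some process can always run, and its releases unblock the others one by one.
One completion order for the rest: task-2, task-6, task-5, task-7, task-1, task-3, task-8, task-0.
Step-by-step check:
  run task-2 (it waits on nothing); releases m5 and m7
  run task-6 (it waits on nothing); releases m10 and m6
  run task-5 (it waits on nothing); releases m4 and m13
  task-7 waits on m6 — all released -> runs and releases m17 and m12
  run task-1 (it waits on nothing); releases m15
  task-3 waits on m6 and m12 — all released -> runs and releases m18
  task-8 waits on m10 and m18 — all released -> runs and releases m3
  task-0 waits on m18, m13, m3 and m6 — all released -> runs and releases m11 and m0


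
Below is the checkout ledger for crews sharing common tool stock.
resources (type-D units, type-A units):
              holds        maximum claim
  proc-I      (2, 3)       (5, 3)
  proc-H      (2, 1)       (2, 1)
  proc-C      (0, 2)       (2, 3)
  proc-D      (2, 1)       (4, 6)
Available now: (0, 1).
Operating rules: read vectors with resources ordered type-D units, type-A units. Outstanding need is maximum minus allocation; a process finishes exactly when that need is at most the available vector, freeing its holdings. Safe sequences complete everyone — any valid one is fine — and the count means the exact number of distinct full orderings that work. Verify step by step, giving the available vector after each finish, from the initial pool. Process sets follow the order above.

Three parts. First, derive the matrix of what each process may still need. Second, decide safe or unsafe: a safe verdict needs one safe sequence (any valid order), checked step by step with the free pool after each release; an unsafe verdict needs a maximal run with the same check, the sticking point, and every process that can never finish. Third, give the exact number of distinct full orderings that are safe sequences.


(1) Need matrix, components ordered type-D units, type-A units:
  proc-I: (3, 0)
  proc-H: (0, 0)
  proc-C: (2, 1)
  proc-D: (2, 5)
(2) UNSAFE — no complete ordering exists.
Key observation: after proc-H, proc-C the pool peaks at (2, 4), and each blocked process is short somewhere: proc-I on type-D units; proc-D on type-A units.
Going as far as possible: proc-H, proc-C; after that, nothing fits. Verifying each step:
  pool = (0, 1)
  proc-H needs (0, 0) <= (0, 1) -> finishes; pool += (2, 1) = (2, 2)
  proc-C needs (2, 1) <= (2, 2) -> finishes; pool += (0, 2) = (2, 4)
  blocked: proc-I wants (3, 0), pool (2, 4) — not enough type-D units
  blocked: proc-D wants (2, 5), pool (2, 4) — not enough type-A units
Processes that can never finish: proc-I and proc-D.
(3) Precisely 0 of the possible complete orderings are safe sequences.


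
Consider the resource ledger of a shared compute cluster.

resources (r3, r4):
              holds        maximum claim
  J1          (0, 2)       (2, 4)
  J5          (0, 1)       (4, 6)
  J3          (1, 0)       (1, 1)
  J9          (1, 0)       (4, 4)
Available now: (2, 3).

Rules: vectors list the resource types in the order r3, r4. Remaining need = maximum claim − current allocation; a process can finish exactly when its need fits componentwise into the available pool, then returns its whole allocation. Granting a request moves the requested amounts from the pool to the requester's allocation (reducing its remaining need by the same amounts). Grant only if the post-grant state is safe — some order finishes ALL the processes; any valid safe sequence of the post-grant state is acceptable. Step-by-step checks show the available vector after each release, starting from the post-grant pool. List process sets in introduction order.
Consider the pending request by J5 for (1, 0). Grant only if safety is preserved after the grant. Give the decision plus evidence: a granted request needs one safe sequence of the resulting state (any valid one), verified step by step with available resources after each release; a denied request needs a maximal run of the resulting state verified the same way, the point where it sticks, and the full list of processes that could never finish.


DENY — the pretend-granted state is unsafe.
Key observation: the pool after J3, J1 is (2, 5); every surviving request exceeds it in r3, so progress ends there.
After a pretend grant, a maximal execution: J3, J1 — then nothing else fits. Step-by-step check:
  pool = (1, 3)
  run J3 (needs (0, 1), free (1, 3)); after release of (1, 0) the pool is (2, 3)
  run J1 (needs (2, 2), free (2, 3)); after release of (0, 2) the pool is (2, 5)
  blocked: J5 wants (3, 5), pool (2, 5) — not enough r3
  blocked: J9 wants (3, 4), pool (2, 5) — not enough r3
Processes that could never finish after the grant: J5 and J9.


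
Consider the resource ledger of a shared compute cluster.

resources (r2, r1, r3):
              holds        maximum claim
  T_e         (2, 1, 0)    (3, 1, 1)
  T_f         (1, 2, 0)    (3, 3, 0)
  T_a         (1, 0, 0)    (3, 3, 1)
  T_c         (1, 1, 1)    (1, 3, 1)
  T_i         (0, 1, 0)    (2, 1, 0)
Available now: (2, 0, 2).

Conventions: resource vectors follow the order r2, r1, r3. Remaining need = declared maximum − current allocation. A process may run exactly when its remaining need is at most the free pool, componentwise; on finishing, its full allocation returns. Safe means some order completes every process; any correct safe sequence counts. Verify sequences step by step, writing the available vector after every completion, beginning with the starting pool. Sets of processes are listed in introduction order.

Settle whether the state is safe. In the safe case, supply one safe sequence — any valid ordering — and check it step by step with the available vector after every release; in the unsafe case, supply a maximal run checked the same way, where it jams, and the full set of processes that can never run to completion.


The state is SAFE; one workable sequence: T_e, T_f, T_c, T_a, T_i.
Key observation: the first exact fit in this order is T_f — it needs (2, 1, 0) with (4, 1, 2) free, meeting a requested resource to the last unit.
Verifying each step:
  pool = (2, 0, 2)
  T_e: need (1, 0, 1) fits (2, 0, 2); releases (2, 1, 0), pool now (4, 1, 2)
  T_f: need (2, 1, 0) fits (4, 1, 2); releases (1, 2, 0), pool now (5, 3, 2)
  T_c: need (0, 2, 0) fits (5, 3, 2); releases (1, 1, 1), pool now (6, 4, 3)
  T_a: need (2, 3, 1) fits (6, 4, 3); releases (1, 0, 0), pool now (7, 4, 3)
  T_i: need (2, 0, 0) fits (7, 4, 3); releases (0, 1, 0), pool now (7, 5, 3)


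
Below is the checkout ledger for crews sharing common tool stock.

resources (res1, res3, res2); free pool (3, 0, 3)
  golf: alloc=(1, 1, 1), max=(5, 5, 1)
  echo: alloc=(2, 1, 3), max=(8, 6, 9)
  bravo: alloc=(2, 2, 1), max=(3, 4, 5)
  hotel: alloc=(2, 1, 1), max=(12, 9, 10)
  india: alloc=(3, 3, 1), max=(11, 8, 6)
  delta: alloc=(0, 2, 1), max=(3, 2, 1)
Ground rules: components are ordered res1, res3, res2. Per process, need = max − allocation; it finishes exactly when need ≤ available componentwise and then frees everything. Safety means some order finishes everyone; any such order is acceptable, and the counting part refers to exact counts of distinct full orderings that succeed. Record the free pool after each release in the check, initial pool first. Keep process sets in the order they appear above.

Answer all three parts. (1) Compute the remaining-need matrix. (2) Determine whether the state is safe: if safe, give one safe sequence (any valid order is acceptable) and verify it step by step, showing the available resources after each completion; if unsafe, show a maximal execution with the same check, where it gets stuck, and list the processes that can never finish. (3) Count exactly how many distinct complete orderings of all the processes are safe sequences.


(1) Need matrix, components ordered res1, res3, res2:
  golf: (4, 4, 0)
  echo: (6, 5, 6)
  bravo: (1, 2, 4)
  hotel: (10, 8, 9)
  india: (8, 5, 5)
  delta: (3, 0, 0)
(2) SAFE, for example via the order delta, bravo, golf, echo, india, hotel.
Key observation: delta marks the first exact bind of the order: its need (3, 0, 0) fits the free (3, 0, 3) with zero slack on a requested resource.
Check, step by step:
  pool = (3, 0, 3)
  run delta (needs (3, 0, 0), free (3, 0, 3)); after release of (0, 2, 1) the pool is (3, 2, 4)
  run bravo (needs (1, 2, 4), free (3, 2, 4)); after release of (2, 2, 1) the pool is (5, 4, 5)
  run golf (needs (4, 4, 0), free (5, 4, 5)); after release of (1, 1, 1) the pool is (6, 5, 6)
  run echo (needs (6, 5, 6), free (6, 5, 6)); after release of (2, 1, 3) the pool is (8, 6, 9)
  run india (needs (8, 5, 5), free (8, 6, 9)); after release of (3, 3, 1) the pool is (11, 9, 10)
  run hotel (needs (10, 8, 9), free (11, 9, 10)); after release of (2, 1, 1) the pool is (13, 10, 11)
(3) Exactly 1 of the possible complete orderings is a safe sequence.


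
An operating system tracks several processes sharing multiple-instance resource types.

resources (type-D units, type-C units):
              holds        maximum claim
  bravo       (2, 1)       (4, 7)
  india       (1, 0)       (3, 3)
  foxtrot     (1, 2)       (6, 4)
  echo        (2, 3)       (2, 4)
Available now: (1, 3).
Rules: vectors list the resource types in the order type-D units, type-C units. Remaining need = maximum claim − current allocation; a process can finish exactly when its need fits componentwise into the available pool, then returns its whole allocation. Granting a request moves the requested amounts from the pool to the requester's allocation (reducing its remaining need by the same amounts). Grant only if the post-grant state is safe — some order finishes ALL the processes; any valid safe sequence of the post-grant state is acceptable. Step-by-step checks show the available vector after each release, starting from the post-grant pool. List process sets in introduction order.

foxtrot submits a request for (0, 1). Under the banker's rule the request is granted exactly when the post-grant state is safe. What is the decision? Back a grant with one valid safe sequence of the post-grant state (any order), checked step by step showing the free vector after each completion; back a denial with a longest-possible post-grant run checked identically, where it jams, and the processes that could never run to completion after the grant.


DENY: after the grant no complete ordering would exist.
Key observation: after echo, india the pool peaks at (4, 5), and each blocked process is short somewhere: bravo on type-C units; foxtrot on type-D units.
Pretend the grant happened; the run echo, india goes as far as possible. Check, step by step:
  pool = (1, 2)
  echo: need (0, 1) fits (1, 2); releases (2, 3), pool now (3, 5)
  india: need (2, 3) fits (3, 5); releases (1, 0), pool now (4, 5)
  bravo cannot run: need (2, 6) vs free (4, 5) (insufficient type-C units)
  foxtrot cannot run: need (5, 1) vs free (4, 5) (insufficient type-D units)
Post-grant, the permanently blocked set is bravo and foxtrot.


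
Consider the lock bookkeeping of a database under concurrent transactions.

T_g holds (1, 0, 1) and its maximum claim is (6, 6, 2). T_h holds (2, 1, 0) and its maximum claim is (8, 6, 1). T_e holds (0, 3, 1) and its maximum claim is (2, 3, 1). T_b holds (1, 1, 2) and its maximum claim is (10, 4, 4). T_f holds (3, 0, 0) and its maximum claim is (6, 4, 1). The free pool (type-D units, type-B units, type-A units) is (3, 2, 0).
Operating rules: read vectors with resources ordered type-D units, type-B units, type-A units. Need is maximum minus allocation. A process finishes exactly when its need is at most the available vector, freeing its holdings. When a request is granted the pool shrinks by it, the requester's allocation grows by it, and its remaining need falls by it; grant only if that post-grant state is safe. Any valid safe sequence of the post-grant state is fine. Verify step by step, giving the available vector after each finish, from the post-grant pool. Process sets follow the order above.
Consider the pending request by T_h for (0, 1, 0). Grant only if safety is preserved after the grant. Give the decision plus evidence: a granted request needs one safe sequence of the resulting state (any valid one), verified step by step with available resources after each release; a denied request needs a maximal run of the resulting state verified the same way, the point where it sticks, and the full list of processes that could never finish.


GRANT — the state after the grant stays safe, e.g. via T_e, T_f, T_h, T_g, T_b.
Key observation: granting shrinks the pool to (3, 1, 0), yet T_e still fits and the chain goes through.
Check on the post-grant state, step by step:
  pool = (3, 1, 0)
  T_e needs (2, 0, 0) <= (3, 1, 0) -> finishes; pool += (0, 3, 1) = (3, 4, 1)
  T_f needs (3, 4, 1) <= (3, 4, 1) -> finishes; pool += (3, 0, 0) = (6, 4, 1)
  T_h needs (6, 4, 1) <= (6, 4, 1) -> finishes; pool += (2, 2, 0) = (8, 6, 1)
  T_g needs (5, 6, 1) <= (8, 6, 1) -> finishes; pool += (1, 0, 1) = (9, 6, 2)
  T_b needs (9, 3, 2) <= (9, 6, 2) -> finishes; pool += (1, 1, 2) = (10, 7, 4)


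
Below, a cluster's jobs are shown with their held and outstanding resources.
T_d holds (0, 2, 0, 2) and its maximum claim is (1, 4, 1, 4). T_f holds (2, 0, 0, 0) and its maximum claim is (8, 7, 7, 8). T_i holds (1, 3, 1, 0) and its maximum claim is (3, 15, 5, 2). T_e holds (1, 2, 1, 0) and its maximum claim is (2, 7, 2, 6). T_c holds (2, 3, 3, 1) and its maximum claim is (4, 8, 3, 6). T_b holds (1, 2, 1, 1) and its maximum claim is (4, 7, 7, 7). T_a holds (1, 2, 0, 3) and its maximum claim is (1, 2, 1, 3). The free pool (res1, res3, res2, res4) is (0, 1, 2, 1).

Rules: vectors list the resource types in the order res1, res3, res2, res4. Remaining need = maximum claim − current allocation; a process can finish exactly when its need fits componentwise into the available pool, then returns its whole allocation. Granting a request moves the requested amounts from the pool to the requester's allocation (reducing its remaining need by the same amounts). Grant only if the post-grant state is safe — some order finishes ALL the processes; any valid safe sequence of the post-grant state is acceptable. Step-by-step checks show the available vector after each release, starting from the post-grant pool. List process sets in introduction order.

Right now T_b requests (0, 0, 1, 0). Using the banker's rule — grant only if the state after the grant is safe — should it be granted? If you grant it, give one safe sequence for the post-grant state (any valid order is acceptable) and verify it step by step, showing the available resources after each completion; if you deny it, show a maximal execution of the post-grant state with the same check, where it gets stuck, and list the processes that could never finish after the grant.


GRANT — the state after the grant stays safe, e.g. via T_a, T_d, T_e, T_c, T_b, T_i, T_f.
Key observation: even at the reduced pool (0, 1, 1, 1), T_a fits immediately, so safety survives the grant.
Verifying the post-grant state step by step:
  pool = (0, 1, 1, 1)
  T_a: need (0, 0, 1, 0) fits (0, 1, 1, 1); releases (1, 2, 0, 3), pool now (1, 3, 1, 4)
  T_d: need (1, 2, 1, 2) fits (1, 3, 1, 4); releases (0, 2, 0, 2), pool now (1, 5, 1, 6)
  T_e: need (1, 5, 1, 6) fits (1, 5, 1, 6); releases (1, 2, 1, 0), pool now (2, 7, 2, 6)
  T_c: need (2, 5, 0, 5) fits (2, 7, 2, 6); releases (2, 3, 3, 1), pool now (4, 10, 5, 7)
  T_b: need (3, 5, 5, 6) fits (4, 10, 5, 7); releases (1, 2, 2, 1), pool now (5, 12, 7, 8)
  T_i: need (2, 12, 4, 2) fits (5, 12, 7, 8); releases (1, 3, 1, 0), pool now (6, 15, 8, 8)
  T_f: need (6, 7, 7, 8) fits (6, 15, 8, 8); releases (2, 0, 0, 0), pool now (8, 15, 8, 8)


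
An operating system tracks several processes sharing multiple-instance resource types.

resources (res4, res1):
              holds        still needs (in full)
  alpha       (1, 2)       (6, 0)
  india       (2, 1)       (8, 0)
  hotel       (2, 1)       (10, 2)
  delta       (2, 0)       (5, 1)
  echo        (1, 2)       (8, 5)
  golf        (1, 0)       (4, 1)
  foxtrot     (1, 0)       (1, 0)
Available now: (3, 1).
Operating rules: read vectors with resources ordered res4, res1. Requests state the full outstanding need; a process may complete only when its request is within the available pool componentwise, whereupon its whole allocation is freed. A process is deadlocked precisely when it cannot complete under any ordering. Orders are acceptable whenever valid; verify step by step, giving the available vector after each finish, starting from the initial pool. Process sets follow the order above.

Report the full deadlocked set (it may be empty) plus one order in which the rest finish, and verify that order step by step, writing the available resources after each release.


The deadlocked set is empty.
Key observation: foxtrot leads a chain of completions in which each release enables another process.
A valid finishing order for the others: foxtrot, golf, delta, alpha, india, hotel, echo. Check, step by step:
  pool = (3, 1)
  run foxtrot (needs (1, 0), free (3, 1)); after release of (1, 0) the pool is (4, 1)
  run golf (needs (4, 1), free (4, 1)); after release of (1, 0) the pool is (5, 1)
  run delta (needs (5, 1), free (5, 1)); after release of (2, 0) the pool is (7, 1)
  run alpha (needs (6, 0), free (7, 1)); after release of (1, 2) the pool is (8, 3)
  run india (needs (8, 0), free (8, 3)); after release of (2, 1) the pool is (10, 4)
  run hotel (needs (10, 2), free (10, 4)); after release of (2, 1) the pool is (12, 5)
  run echo (needs (8, 5), free (12, 5)); after release of (1, 2) the pool is (13, 7)


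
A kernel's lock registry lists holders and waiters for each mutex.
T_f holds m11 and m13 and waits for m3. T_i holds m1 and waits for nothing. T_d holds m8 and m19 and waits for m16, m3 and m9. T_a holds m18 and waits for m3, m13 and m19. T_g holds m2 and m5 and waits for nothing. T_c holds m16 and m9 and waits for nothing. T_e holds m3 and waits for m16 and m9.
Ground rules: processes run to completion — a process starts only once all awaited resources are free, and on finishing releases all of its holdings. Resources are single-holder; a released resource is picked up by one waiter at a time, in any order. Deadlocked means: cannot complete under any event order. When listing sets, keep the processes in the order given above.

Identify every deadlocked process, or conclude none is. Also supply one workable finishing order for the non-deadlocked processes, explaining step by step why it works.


Nothing here is deadlocked.
Key observation: there is no circular wait here — follow any chain and it reaches a process that is free to run now.
A valid finishing order for the others: T_i, T_c, T_e, T_f, T_d, T_g, T_a.
Step-by-step check:
  run T_i (it waits on nothing); releases m1
  run T_c (it waits on nothing); releases m16 and m9
  run T_e (all its waits — m16 and m9 — are resolved); releases m3
  run T_f (all its waits — m3 — are resolved); releases m11 and m13
  run T_d (all its waits — m16, m3 and m9 — are resolved); releases m8 and m19
  run T_g (it waits on nothing); releases m2 and m5
  run T_a (all its waits — m3, m13 and m19 — are resolved); releases m18


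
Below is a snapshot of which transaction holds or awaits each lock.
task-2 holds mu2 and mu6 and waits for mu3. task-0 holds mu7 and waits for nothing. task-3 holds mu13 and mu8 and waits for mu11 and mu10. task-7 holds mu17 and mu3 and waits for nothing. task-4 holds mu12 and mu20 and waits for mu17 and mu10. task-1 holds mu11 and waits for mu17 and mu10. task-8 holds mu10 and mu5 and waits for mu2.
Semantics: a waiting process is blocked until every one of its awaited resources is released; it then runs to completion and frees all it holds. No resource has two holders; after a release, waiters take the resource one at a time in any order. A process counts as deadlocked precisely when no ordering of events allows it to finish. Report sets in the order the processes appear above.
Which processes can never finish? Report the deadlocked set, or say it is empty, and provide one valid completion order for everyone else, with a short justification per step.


Nothing here is deadlocked.
Key observation: although several processes wait, no cycle exists — each chain bottoms out at a free runner.
A valid finishing order for the others: task-7, task-2, task-8, task-0, task-1, task-4, task-3.
Check, step by step:
  run task-7 (it waits on nothing); releases mu17 and mu3
  task-2 waits on mu3 — all released -> runs and releases mu2 and mu6
  task-8 waits on mu2 — all released -> runs and releases mu10 and mu5
  run task-0 (it waits on nothing); releases mu7
  task-1 waits on mu17 and mu10 — all released -> runs and releases mu11
  task-4 waits on mu17 and mu10 — all released -> runs and releases mu12 and mu20
  task-3 waits on mu11 and mu10 — all released -> runs and releases mu13 and mu8


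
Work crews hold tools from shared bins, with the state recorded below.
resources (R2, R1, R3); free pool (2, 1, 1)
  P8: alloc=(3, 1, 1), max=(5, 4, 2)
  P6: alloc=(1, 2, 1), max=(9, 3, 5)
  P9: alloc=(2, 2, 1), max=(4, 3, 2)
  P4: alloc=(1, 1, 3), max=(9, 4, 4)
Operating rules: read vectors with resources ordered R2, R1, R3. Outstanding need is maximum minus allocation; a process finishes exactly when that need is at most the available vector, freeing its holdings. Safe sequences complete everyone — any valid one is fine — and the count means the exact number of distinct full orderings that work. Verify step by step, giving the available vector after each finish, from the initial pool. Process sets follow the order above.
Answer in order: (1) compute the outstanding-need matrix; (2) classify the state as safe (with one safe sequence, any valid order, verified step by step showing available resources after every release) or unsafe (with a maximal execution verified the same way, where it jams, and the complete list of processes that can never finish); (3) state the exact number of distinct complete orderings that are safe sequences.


(1) Need matrix, components ordered R2, R1, R3:
  P8: (2, 3, 1)
  P6: (8, 1, 4)
  P9: (2, 1, 1)
  P4: (8, 3, 1)
(2) UNSAFE.
Key observation: R2 is the bottleneck — with P9, P8 done the pool holds (7, 4, 3), short of every remaining need.
Going as far as possible: P9, P8; after that, nothing fits. Step-by-step check:
  pool = (2, 1, 1)
  P9: need (2, 1, 1) fits (2, 1, 1); releases (2, 2, 1), pool now (4, 3, 2)
  P8: need (2, 3, 1) fits (4, 3, 2); releases (3, 1, 1), pool now (7, 4, 3)
  blocked: P6 wants (8, 1, 4), pool (7, 4, 3) — not enough R2 and R3
  blocked: P4 wants (8, 3, 1), pool (7, 4, 3) — not enough R2
Never able to finish: P6 and P4.
(3) The exact count: 0 of the possible complete orderings are safe sequences.


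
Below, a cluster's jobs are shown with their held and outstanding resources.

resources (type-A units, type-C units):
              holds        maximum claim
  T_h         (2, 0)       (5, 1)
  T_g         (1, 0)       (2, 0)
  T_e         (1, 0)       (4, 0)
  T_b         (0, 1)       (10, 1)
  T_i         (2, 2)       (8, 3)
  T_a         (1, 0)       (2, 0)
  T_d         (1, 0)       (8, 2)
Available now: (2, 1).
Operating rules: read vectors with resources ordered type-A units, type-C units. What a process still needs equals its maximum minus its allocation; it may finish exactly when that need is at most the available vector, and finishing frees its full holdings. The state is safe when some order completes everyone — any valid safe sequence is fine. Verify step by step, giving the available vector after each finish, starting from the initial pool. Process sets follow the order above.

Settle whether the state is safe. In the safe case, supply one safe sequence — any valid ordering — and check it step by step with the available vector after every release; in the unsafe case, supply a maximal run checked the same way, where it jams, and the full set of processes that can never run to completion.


The state is SAFE; one workable sequence: T_g, T_a, T_h, T_e, T_i, T_d, T_b.
Key observation: T_h is the earliest step where a requested resource binds exactly: need (3, 1), pool (4, 1) at its turn.
Check, step by step:
  pool = (2, 1)
  T_g needs (1, 0) <= (2, 1) -> finishes; pool += (1, 0) = (3, 1)
  T_a needs (1, 0) <= (3, 1) -> finishes; pool += (1, 0) = (4, 1)
  T_h needs (3, 1) <= (4, 1) -> finishes; pool += (2, 0) = (6, 1)
  T_e needs (3, 0) <= (6, 1) -> finishes; pool += (1, 0) = (7, 1)
  T_i needs (6, 1) <= (7, 1) -> finishes; pool += (2, 2) = (9, 3)
  T_d needs (7, 2) <= (9, 3) -> finishes; pool += (1, 0) = (10, 3)
  T_b needs (10, 0) <= (10, 3) -> finishes; pool += (0, 1) = (10, 4)
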